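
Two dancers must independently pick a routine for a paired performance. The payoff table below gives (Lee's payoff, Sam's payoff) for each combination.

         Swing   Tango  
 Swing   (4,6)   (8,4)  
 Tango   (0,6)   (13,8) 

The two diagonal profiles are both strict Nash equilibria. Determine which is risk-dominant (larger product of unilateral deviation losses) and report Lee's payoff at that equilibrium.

At both Swing: Lee loses 4 − 0 = 4 by deviating; Sam loses 6 − 4 = 2. Product = 4·2 = 8.
At both Tango: Lee loses 13 − 8 = 5 by deviating; Sam loses 8 − 6 = 2. Product = 5·2 = 10.
10 > 8, so both Tango is risk-dominant. Lee's payoff there is 13.

13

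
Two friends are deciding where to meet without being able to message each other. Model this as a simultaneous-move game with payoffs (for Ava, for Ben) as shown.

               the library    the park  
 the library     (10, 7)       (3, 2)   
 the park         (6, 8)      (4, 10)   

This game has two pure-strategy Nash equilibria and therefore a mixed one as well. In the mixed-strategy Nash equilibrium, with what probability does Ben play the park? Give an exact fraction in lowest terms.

Ben's mix q on the library must make Ava indifferent between the library and the park.
Ava's payoff from the library: 10q + 3(1−q). From the park: 6q + 4(1−q).
Set equal: 4q = 1(1−q) → q = 1/5.
Probability on the park is 1 − 1/5 = 4/5.

4/5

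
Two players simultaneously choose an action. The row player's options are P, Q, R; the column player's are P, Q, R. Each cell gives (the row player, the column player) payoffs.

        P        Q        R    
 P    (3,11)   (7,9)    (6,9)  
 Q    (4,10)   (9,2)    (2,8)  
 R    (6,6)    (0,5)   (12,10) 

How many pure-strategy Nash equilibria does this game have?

1

Both R: the row player gets 12 (best alternative 6); the column player gets 10 (best alternative 6). Neither deviates — NE.
Both P is not a NE: the row player would switch to R (6 > 3).
No other cell survives both best-response checks, so there is 1 pure NE.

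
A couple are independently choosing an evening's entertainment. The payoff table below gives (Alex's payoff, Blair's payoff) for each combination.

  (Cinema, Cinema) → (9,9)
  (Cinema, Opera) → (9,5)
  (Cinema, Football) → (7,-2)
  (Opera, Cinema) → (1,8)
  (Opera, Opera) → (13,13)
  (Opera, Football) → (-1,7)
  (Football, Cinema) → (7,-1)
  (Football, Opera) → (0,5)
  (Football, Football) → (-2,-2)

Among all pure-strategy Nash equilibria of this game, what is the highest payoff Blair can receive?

13

Both Cinema is a pure NE (Alex: 9 ≥ 7; Blair: 9 ≥ 5). Blair gets 9.
Both Opera is a pure NE (Alex: 13 ≥ 9; Blair: 13 ≥ 8). Blair gets 13.
Every other cell has a profitable deviation for at least one player. Highest of {9, 13} is 13.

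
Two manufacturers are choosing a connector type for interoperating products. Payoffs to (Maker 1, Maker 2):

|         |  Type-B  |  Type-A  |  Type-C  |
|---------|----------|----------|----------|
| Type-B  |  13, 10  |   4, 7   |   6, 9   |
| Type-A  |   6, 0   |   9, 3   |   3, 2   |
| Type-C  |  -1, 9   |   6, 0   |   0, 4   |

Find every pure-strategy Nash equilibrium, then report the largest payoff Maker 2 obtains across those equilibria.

10

Both Type-B is a pure NE (Maker 1: 13 ≥ 6; Maker 2: 10 ≥ 9). Maker 2 gets 10.
Both Type-A is a pure NE (Maker 1: 9 ≥ 6; Maker 2: 3 ≥ 2). Maker 2 gets 3.
Every other cell has a profitable deviation for at least one player. Highest of {10, 3} is 10.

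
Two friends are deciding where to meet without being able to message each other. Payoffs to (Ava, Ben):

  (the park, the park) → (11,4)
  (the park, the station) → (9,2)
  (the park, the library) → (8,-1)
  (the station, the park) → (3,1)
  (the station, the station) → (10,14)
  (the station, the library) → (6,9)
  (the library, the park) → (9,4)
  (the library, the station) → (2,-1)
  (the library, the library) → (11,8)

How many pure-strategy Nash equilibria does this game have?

Both the park: Ava gets 11 (best alternative 9); Ben gets 4 (best alternative 2). Neither deviates — NE.
Both the station: Ava gets 10 (best alternative 9); Ben gets 14 (best alternative 9). Neither deviates — NE.
Both the library: Ava gets 11 (best alternative 8); Ben gets 8 (best alternative 4). Neither deviates — NE.
(the station, the park) is not a NE: Ava would switch to the park (11 > 3).
No other cell survives both best-response checks, so there are 3 pure NE.

3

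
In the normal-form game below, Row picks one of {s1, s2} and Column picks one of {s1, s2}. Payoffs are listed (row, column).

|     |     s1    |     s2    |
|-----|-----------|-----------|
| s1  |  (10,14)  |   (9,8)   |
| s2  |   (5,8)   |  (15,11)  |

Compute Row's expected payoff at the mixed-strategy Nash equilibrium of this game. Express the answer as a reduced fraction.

105/11

Column mixes with probability q on s1, chosen so Row is indifferent: 10q + 9(1−q) = 5q + 15(1−q) gives q = 6/11.
Row's expected payoff (from either row, since indifferent) is 10·6/11 + 9·5/11 = 105/11.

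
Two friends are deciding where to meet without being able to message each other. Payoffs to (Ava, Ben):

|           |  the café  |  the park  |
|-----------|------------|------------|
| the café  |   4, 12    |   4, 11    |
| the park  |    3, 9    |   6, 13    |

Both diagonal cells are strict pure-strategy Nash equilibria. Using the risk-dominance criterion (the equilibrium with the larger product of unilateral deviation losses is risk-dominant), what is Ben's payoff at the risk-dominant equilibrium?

At both the café: Ava loses 4 − 3 = 1 by deviating; Ben loses 12 − 11 = 1. Product = 1·1 = 1.
At both the park: Ava loses 6 − 4 = 2 by deviating; Ben loses 13 − 9 = 4. Product = 2·4 = 8.
8 > 1, so both the park is risk-dominant. Ben's payoff there is 13.

13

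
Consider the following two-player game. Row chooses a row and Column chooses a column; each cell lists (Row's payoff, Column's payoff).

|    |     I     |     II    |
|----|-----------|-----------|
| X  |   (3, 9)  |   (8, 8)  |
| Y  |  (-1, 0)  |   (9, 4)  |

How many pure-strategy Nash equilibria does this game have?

(X, I): Row gets 3 (best alternative -1); Column gets 9 (best alternative 8). Neither deviates — NE.
(Y, II): Row gets 9 (best alternative 8); Column gets 4 (best alternative 0). Neither deviates — NE.
(X, II) is not a NE: Row would switch to Y (9 > 8).
No other cell survives both best-response checks, so there are 2 pure NE.

2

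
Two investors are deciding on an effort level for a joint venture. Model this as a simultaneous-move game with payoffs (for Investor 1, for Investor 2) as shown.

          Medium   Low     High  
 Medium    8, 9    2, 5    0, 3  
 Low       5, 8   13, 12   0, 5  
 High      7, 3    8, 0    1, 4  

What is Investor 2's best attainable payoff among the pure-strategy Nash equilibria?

12

Both Medium is a pure NE (Investor 1: 8 ≥ 7; Investor 2: 9 ≥ 5). Investor 2 gets 9.
Both Low is a pure NE (Investor 1: 13 ≥ 8; Investor 2: 12 ≥ 8). Investor 2 gets 12.
Both High is a pure NE (Investor 1: 1 ≥ 0; Investor 2: 4 ≥ 3). Investor 2 gets 4.
Every other cell has a profitable deviation for at least one player. Highest of {9, 12, 4} is 12.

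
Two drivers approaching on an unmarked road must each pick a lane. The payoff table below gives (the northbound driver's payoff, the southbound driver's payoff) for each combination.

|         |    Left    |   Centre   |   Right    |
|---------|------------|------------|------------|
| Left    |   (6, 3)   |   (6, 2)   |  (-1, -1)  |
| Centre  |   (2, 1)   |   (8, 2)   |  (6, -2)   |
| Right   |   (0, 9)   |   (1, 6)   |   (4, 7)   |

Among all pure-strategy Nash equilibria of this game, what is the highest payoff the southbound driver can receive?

Both Left is a pure NE (the northbound driver: 6 ≥ 2; the southbound driver: 3 ≥ 2). The southbound driver gets 3.
Both Centre is a pure NE (the northbound driver: 8 ≥ 6; the southbound driver: 2 ≥ 1). The southbound driver gets 2.
Every other cell has a profitable deviation for at least one player. Highest of {3, 2} is 3.

3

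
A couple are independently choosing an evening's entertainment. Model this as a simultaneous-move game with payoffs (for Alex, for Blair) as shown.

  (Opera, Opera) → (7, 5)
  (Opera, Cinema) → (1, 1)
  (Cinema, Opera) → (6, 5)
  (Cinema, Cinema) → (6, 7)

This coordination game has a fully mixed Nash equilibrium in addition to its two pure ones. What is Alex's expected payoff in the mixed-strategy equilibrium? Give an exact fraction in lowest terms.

Blair mixes with probability q on Opera, chosen so Alex is indifferent: 7q + 1(1−q) = 6q + 6(1−q) gives q = 5/6.
Alex's expected payoff (from either row, since indifferent) is 7·5/6 + 1·1/6 = 6.

6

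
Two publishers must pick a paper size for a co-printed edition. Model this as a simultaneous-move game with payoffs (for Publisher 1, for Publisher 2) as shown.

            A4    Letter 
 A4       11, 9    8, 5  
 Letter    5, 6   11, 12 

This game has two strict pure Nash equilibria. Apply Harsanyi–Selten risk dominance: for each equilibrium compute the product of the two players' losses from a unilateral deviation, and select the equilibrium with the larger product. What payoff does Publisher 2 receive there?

9

At both A4: Publisher 1 loses 11 − 5 = 6 by deviating; Publisher 2 loses 9 − 5 = 4. Product = 6·4 = 24.
At both Letter: Publisher 1 loses 11 − 8 = 3 by deviating; Publisher 2 loses 12 − 6 = 6. Product = 3·6 = 18.
24 > 18, so both A4 is risk-dominant. Publisher 2's payoff there is 9.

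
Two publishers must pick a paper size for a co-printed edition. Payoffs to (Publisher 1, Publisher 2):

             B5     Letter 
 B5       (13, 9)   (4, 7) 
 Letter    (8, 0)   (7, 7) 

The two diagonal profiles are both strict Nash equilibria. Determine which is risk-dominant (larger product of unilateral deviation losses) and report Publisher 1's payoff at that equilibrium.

7

At both B5: Publisher 1 loses 13 − 8 = 5 by deviating; Publisher 2 loses 9 − 7 = 2. Product = 5·2 = 10.
At both Letter: Publisher 1 loses 7 − 4 = 3 by deviating; Publisher 2 loses 7 − 0 = 7. Product = 3·7 = 21.
21 > 10, so both Letter is risk-dominant. Publisher 1's payoff there is 7.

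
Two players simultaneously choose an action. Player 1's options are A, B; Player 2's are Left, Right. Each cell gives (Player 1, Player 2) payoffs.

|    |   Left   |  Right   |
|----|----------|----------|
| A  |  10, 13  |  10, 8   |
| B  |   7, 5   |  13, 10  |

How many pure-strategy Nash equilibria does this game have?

(A, Left): Player 1 gets 10 (best alternative 7); Player 2 gets 13 (best alternative 8). Neither deviates — NE.
(B, Right): Player 1 gets 13 (best alternative 10); Player 2 gets 10 (best alternative 5). Neither deviates — NE.
(A, Right) is not a NE: Player 1 would switch to B (13 > 10).
No other cell survives both best-response checks, so there are 2 pure NE.

2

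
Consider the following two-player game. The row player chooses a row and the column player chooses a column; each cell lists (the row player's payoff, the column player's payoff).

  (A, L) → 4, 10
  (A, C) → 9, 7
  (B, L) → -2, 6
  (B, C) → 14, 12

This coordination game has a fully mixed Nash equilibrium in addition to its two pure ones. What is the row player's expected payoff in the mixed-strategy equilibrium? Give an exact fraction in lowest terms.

The column player mixes with probability q on L, chosen so the row player is indifferent: 4q + 9(1−q) = (-2)q + 14(1−q) gives q = 5/11.
The row player's expected payoff (from either row, since indifferent) is 4·5/11 + 9·6/11 = 74/11.

74/11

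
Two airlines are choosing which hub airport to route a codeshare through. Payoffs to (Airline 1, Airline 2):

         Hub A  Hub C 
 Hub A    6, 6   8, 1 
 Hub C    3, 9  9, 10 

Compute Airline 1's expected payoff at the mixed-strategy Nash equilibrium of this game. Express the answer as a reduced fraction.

Airline 2 mixes with probability q on Hub A, chosen so Airline 1 is indifferent: 6q + 8(1−q) = 3q + 9(1−q) gives q = 1/4.
Airline 1's expected payoff (from either row, since indifferent) is 6·1/4 + 8·3/4 = 15/2.

15/2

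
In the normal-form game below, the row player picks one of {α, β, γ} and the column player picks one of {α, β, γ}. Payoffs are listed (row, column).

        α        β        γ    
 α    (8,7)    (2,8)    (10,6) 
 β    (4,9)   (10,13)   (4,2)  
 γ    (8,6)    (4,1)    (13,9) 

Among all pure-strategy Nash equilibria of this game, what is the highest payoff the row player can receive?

13

Both β is a pure NE (the row player: 10 ≥ 4; the column player: 13 ≥ 9). The row player gets 10.
Both γ is a pure NE (the row player: 13 ≥ 10; the column player: 9 ≥ 6). The row player gets 13.
Every other cell has a profitable deviation for at least one player. Highest of {10, 13} is 13.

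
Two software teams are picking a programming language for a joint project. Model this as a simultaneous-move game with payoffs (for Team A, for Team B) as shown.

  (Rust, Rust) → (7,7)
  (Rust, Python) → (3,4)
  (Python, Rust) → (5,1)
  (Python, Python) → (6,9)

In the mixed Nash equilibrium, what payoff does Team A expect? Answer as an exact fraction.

Team B mixes with probability q on Rust, chosen so Team A is indifferent: 7q + 3(1−q) = 5q + 6(1−q) gives q = 3/5.
Team A's expected payoff (from either row, since indifferent) is 7·3/5 + 3·2/5 = 27/5.

27/5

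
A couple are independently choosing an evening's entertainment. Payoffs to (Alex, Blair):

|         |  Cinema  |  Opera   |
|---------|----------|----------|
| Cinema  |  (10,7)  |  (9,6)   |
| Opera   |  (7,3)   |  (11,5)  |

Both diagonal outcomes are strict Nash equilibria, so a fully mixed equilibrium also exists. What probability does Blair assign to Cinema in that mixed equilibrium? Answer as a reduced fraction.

2/5

Blair's mix q on Cinema must make Alex indifferent between Cinema and Opera.
Alex's payoff from Cinema: 10q + 9(1−q). From Opera: 7q + 11(1−q).
Set equal: 3q = 2(1−q) → q = 2/5.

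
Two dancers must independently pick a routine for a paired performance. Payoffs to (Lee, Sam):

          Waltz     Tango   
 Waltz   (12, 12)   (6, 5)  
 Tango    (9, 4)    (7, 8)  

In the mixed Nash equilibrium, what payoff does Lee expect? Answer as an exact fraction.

Sam mixes with probability q on Waltz, chosen so Lee is indifferent: 12q + 6(1−q) = 9q + 7(1−q) gives q = 1/4.
Lee's expected payoff (from either row, since indifferent) is 12·1/4 + 6·3/4 = 15/2.

15/2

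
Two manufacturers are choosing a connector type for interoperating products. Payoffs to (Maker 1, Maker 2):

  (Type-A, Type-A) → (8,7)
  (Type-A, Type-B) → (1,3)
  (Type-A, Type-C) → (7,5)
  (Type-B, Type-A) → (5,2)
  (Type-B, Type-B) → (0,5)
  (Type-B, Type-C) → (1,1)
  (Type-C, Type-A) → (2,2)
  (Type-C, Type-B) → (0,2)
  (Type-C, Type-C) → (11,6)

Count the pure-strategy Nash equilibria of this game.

2

Both Type-A: Maker 1 gets 8 (best alternative 5); Maker 2 gets 7 (best alternative 5). Neither deviates — NE.
Both Type-C: Maker 1 gets 11 (best alternative 7); Maker 2 gets 6 (best alternative 2). Neither deviates — NE.
Both Type-B is not a NE: Maker 1 would switch to Type-A (1 > 0).
No other cell survives both best-response checks, so there are 2 pure NE.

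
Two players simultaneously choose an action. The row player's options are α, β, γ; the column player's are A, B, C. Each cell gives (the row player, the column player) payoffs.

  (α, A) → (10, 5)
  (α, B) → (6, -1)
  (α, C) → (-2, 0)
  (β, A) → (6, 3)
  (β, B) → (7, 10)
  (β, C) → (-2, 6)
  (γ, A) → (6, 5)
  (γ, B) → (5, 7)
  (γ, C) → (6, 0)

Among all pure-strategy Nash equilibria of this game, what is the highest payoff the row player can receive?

(α, A) is a pure NE (the row player: 10 ≥ 6; the column player: 5 ≥ 0). The row player gets 10.
(β, B) is a pure NE (the row player: 7 ≥ 6; the column player: 10 ≥ 6). The row player gets 7.
Every other cell has a profitable deviation for at least one player. Highest of {10, 7} is 10.

10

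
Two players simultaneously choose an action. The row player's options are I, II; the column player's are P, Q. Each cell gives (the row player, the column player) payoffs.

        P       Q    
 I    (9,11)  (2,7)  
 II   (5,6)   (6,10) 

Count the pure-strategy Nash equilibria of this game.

2

(I, P): the row player gets 9 (best alternative 5); the column player gets 11 (best alternative 7). Neither deviates — NE.
(II, Q): the row player gets 6 (best alternative 2); the column player gets 10 (best alternative 6). Neither deviates — NE.
(II, P) is not a NE: the row player would switch to I (9 > 5).
No other cell survives both best-response checks, so there are 2 pure NE.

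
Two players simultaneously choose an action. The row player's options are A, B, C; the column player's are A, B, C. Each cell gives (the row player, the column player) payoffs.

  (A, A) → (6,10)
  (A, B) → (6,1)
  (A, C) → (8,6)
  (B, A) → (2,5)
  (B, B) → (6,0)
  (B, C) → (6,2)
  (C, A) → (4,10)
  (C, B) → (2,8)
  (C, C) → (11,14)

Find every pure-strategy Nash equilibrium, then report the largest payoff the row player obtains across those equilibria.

Both A is a pure NE (the row player: 6 ≥ 4; the column player: 10 ≥ 6). The row player gets 6.
Both C is a pure NE (the row player: 11 ≥ 8; the column player: 14 ≥ 10). The row player gets 11.
Every other cell has a profitable deviation for at least one player. Highest of {6, 11} is 11.

11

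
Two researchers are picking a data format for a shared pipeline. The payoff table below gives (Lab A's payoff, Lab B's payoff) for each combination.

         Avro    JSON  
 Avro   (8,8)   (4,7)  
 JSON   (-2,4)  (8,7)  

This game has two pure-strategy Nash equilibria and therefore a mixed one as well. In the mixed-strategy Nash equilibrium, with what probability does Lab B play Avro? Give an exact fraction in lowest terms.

Lab B's mix q on Avro must make Lab A indifferent between Avro and JSON.
Lab A's payoff from Avro: 8q + 4(1−q). From JSON: (-2)q + 8(1−q).
Set equal: 10q = 4(1−q) → q = 4/14 = 2/7.

2/7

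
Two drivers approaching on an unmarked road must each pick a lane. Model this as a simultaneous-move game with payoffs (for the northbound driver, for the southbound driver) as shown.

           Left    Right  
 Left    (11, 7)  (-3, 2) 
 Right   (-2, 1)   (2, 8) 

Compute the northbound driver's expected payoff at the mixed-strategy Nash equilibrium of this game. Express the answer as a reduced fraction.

The southbound driver mixes with probability q on Left, chosen so the northbound driver is indifferent: 11q + (-3)(1−q) = (-2)q + 2(1−q) gives q = 5/18.
The northbound driver's expected payoff (from either row, since indifferent) is 11·5/18 + (-3)·13/18 = 8/9.

8/9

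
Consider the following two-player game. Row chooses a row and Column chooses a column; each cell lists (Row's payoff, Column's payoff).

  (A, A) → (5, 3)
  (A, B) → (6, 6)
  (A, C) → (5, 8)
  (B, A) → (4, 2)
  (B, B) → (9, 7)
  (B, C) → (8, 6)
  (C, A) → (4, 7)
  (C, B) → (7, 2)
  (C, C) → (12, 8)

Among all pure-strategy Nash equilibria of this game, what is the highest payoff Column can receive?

Both B is a pure NE (Row: 9 ≥ 7; Column: 7 ≥ 6). Column gets 7.
Both C is a pure NE (Row: 12 ≥ 8; Column: 8 ≥ 7). Column gets 8.
Every other cell has a profitable deviation for at least one player. Highest of {7, 8} is 8.

8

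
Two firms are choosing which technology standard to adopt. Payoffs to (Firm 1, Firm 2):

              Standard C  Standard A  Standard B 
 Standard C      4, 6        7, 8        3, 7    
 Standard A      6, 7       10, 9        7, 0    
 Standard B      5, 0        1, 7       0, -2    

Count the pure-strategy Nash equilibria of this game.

1

Both Standard A: Firm 1 gets 10 (best alternative 7); Firm 2 gets 9 (best alternative 7). Neither deviates — NE.
Both Standard B is not a NE: Firm 1 would switch to Standard A (7 > 0).
No other cell survives both best-response checks, so there is 1 pure NE.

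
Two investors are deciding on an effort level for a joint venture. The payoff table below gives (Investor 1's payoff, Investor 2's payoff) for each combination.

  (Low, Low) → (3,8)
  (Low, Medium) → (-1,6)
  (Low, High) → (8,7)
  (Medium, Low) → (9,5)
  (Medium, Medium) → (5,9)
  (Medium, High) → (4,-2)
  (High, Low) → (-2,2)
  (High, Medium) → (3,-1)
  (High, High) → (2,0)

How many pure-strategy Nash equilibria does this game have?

Both Medium: Investor 1 gets 5 (best alternative 3); Investor 2 gets 9 (best alternative 5). Neither deviates — NE.
Both High is not a NE: Investor 1 would switch to Low (8 > 2).
No other cell survives both best-response checks, so there is 1 pure NE.

1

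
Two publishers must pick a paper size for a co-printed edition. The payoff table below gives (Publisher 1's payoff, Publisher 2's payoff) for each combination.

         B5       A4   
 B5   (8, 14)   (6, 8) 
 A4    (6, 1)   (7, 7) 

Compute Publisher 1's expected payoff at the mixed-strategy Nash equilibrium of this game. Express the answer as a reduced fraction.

20/3

Publisher 2 mixes with probability q on B5, chosen so Publisher 1 is indifferent: 8q + 6(1−q) = 6q + 7(1−q) gives q = 1/3.
Publisher 1's expected payoff (from either row, since indifferent) is 8·1/3 + 6·2/3 = 20/3.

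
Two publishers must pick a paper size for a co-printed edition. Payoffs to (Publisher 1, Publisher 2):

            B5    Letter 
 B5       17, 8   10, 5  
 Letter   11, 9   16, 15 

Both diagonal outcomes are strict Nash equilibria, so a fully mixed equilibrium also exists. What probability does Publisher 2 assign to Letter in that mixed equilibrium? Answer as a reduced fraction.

Publisher 2's mix q on B5 must make Publisher 1 indifferent between B5 and Letter.
Publisher 1's payoff from B5: 17q + 10(1−q). From Letter: 11q + 16(1−q).
Set equal: 6q = 6(1−q) → q = 6/12 = 1/2.
Probability on Letter is 1 − 1/2 = 1/2.

1/2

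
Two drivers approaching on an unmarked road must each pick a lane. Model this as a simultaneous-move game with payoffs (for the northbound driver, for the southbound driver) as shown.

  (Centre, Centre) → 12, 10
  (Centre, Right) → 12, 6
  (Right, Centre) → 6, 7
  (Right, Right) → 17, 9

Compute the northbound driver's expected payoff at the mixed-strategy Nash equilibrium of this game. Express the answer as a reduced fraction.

The southbound driver mixes with probability q on Centre, chosen so the northbound driver is indifferent: 12q + 12(1−q) = 6q + 17(1−q) gives q = 5/11.
The northbound driver's expected payoff (from either row, since indifferent) is 12·5/11 + 12·6/11 = 12.

12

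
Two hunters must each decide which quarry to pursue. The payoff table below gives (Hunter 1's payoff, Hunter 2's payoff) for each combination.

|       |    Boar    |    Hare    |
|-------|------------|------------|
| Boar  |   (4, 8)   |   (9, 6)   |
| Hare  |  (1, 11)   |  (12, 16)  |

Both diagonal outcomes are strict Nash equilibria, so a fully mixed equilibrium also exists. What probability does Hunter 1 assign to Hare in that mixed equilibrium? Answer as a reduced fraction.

Hunter 1's mix p on Boar must make Hunter 2 indifferent between Boar and Hare.
Hunter 2's payoff from Boar: 8p + 11(1−p). From Hare: 6p + 16(1−p).
Set equal: 2p = 5(1−p) → p = 5/7.
Probability on Hare is 1 − 5/7 = 2/7.

2/7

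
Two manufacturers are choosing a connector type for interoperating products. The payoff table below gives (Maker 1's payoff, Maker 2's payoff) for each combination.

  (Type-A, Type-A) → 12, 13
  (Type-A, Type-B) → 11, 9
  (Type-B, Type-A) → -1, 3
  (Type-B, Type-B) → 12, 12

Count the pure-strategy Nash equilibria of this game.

Both Type-A: Maker 1 gets 12 (best alternative -1); Maker 2 gets 13 (best alternative 9). Neither deviates — NE.
Both Type-B: Maker 1 gets 12 (best alternative 11); Maker 2 gets 12 (best alternative 3). Neither deviates — NE.
(Type-B, Type-A) is not a NE: Maker 1 would switch to Type-A (12 > -1).
No other cell survives both best-response checks, so there are 2 pure NE.

2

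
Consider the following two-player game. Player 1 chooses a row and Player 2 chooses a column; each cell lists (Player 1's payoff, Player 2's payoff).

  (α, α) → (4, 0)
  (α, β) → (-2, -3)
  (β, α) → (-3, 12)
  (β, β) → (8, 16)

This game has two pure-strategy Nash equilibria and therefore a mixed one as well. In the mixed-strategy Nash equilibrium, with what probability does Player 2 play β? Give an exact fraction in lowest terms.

7/17

Player 2's mix q on α must make Player 1 indifferent between α and β.
Player 1's payoff from α: 4q + (-2)(1−q). From β: (-3)q + 8(1−q).
Set equal: 7q = 10(1−q) → q = 10/17.
Probability on β is 1 − 10/17 = 7/17.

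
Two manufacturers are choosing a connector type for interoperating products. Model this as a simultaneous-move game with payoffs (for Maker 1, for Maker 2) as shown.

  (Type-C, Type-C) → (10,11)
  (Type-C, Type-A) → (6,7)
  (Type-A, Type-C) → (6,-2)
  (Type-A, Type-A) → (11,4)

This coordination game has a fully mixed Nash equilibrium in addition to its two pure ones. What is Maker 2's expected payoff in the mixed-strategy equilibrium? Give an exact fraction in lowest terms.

Maker 1 mixes with probability p on Type-C, chosen so Maker 2 is indifferent: 11p + (-2)(1−p) = 7p + 4(1−p) gives p = 3/5.
Maker 2's expected payoff is 11·3/5 + (-2)·2/5 = 29/5.

29/5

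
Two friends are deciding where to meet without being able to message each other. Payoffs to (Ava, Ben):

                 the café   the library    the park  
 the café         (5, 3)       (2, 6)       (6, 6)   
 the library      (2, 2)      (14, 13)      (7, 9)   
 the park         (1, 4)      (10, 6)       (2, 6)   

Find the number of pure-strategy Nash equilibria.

1

Both the library: Ava gets 14 (best alternative 10); Ben gets 13 (best alternative 9). Neither deviates — NE.
Both the café is not a NE: Ben would switch to the library (6 > 3).
No other cell survives both best-response checks, so there is 1 pure NE.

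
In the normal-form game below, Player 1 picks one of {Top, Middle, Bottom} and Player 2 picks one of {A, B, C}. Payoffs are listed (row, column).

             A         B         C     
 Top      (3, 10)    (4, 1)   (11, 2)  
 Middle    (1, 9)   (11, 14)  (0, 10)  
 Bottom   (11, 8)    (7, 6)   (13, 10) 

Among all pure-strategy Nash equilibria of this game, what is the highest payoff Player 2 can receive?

14

(Middle, B) is a pure NE (Player 1: 11 ≥ 7; Player 2: 14 ≥ 10). Player 2 gets 14.
(Bottom, C) is a pure NE (Player 1: 13 ≥ 11; Player 2: 10 ≥ 8). Player 2 gets 10.
Every other cell has a profitable deviation for at least one player. Highest of {14, 10} is 14.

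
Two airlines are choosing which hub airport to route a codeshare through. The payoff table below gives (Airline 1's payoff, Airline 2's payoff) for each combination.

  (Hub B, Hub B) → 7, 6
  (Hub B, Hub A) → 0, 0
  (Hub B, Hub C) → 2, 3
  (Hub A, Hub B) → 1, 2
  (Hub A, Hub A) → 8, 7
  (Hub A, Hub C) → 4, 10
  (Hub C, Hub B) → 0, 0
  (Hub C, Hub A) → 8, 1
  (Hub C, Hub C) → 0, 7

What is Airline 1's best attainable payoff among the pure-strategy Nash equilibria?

7

Both Hub B is a pure NE (Airline 1: 7 ≥ 1; Airline 2: 6 ≥ 3). Airline 1 gets 7.
(Hub A, Hub C) is a pure NE (Airline 1: 4 ≥ 2; Airline 2: 10 ≥ 7). Airline 1 gets 4.
Every other cell has a profitable deviation for at least one player. Highest of {7, 4} is 7.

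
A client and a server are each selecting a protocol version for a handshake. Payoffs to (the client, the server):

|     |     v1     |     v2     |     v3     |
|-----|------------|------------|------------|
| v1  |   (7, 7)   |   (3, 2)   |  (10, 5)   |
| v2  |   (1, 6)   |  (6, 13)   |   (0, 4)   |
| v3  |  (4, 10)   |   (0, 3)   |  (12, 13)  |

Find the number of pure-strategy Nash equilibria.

3

Both v1: the client gets 7 (best alternative 4); the server gets 7 (best alternative 5). Neither deviates — NE.
Both v2: the client gets 6 (best alternative 3); the server gets 13 (best alternative 6). Neither deviates — NE.
Both v3: the client gets 12 (best alternative 10); the server gets 13 (best alternative 10). Neither deviates — NE.
(v2, v1) is not a NE: the client would switch to v1 (7 > 1).
No other cell survives both best-response checks, so there are 3 pure NE.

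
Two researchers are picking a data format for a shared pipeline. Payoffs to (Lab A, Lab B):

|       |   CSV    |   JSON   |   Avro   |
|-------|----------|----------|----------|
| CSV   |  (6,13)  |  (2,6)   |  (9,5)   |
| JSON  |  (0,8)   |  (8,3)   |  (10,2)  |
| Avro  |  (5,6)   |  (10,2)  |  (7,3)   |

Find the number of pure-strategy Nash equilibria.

1

Both CSV: Lab A gets 6 (best alternative 5); Lab B gets 13 (best alternative 6). Neither deviates — NE.
Both Avro is not a NE: Lab A would switch to JSON (10 > 7).
No other cell survives both best-response checks, so there is 1 pure NE.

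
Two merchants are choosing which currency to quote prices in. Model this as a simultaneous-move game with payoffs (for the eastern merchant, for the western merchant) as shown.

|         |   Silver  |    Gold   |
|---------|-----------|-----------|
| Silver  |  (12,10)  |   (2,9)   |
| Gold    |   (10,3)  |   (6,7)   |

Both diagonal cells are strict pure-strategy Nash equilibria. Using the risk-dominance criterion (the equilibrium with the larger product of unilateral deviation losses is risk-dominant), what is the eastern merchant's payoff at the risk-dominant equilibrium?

6

At both Silver: the eastern merchant loses 12 − 10 = 2 by deviating; the western merchant loses 10 − 9 = 1. Product = 2·1 = 2.
At both Gold: the eastern merchant loses 6 − 2 = 4 by deviating; the western merchant loses 7 − 3 = 4. Product = 4·4 = 16.
16 > 2, so both Gold is risk-dominant. The eastern merchant's payoff there is 6.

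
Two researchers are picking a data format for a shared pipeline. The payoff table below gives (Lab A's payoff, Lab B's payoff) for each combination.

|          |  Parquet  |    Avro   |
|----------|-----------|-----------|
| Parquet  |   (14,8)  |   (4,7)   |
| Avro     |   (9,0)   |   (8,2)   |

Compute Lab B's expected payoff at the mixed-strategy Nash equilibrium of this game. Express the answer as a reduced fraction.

Lab A mixes with probability p on Parquet, chosen so Lab B is indifferent: 8p + 0(1−p) = 7p + 2(1−p) gives p = 2/3.
Lab B's expected payoff is 8·2/3 + 0·1/3 = 16/3.

16/3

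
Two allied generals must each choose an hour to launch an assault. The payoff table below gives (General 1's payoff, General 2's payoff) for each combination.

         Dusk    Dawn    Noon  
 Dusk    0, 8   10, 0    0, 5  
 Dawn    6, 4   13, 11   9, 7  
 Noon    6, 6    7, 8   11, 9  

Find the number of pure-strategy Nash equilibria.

2

Both Dawn: General 1 gets 13 (best alternative 10); General 2 gets 11 (best alternative 7). Neither deviates — NE.
Both Noon: General 1 gets 11 (best alternative 9); General 2 gets 9 (best alternative 8). Neither deviates — NE.
Both Dusk is not a NE: General 1 would switch to Dawn (6 > 0).
No other cell survives both best-response checks, so there are 2 pure NE.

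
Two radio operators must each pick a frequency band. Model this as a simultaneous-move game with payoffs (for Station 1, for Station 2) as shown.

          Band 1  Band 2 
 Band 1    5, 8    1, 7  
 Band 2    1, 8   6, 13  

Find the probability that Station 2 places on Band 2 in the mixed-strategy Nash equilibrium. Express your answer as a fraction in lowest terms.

4/9

Station 2's mix q on Band 1 must make Station 1 indifferent between Band 1 and Band 2.
Station 1's payoff from Band 1: 5q + 1(1−q). From Band 2: 1q + 6(1−q).
Set equal: 4q = 5(1−q) → q = 5/9.
Probability on Band 2 is 1 − 5/9 = 4/9.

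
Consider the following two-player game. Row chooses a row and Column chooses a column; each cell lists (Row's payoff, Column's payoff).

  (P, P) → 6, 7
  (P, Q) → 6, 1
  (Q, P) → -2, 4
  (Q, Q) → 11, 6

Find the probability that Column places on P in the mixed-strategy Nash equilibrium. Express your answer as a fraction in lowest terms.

Column's mix q on P must make Row indifferent between P and Q.
Row's payoff from P: 6q + 6(1−q). From Q: (-2)q + 11(1−q).
Set equal: 8q = 5(1−q) → q = 5/13.

5/13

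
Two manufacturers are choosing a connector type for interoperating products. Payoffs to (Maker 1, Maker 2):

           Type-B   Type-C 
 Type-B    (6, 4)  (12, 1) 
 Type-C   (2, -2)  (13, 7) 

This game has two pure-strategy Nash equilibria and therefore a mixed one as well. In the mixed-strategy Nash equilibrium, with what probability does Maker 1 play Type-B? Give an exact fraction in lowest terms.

Maker 1's mix p on Type-B must make Maker 2 indifferent between Type-B and Type-C.
Maker 2's payoff from Type-B: 4p + (-2)(1−p). From Type-C: 1p + 7(1−p).
Set equal: 3p = 9(1−p) → p = 9/12 = 3/4.

3/4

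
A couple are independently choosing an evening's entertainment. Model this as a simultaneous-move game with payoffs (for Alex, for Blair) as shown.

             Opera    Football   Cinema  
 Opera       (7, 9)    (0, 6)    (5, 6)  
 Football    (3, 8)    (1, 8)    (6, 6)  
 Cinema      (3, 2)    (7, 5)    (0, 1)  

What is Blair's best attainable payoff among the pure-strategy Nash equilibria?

Both Opera is a pure NE (Alex: 7 ≥ 3; Blair: 9 ≥ 6). Blair gets 9.
(Cinema, Football) is a pure NE (Alex: 7 ≥ 1; Blair: 5 ≥ 2). Blair gets 5.
Every other cell has a profitable deviation for at least one player. Highest of {9, 5} is 9.

9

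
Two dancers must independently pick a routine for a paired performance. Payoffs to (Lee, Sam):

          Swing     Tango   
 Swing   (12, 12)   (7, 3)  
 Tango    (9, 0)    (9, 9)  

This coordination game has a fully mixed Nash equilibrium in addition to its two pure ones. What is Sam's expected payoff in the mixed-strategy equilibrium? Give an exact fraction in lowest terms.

6

Lee mixes with probability p on Swing, chosen so Sam is indifferent: 12p + 0(1−p) = 3p + 9(1−p) gives p = 1/2.
Sam's expected payoff is 12·1/2 + 0·1/2 = 6.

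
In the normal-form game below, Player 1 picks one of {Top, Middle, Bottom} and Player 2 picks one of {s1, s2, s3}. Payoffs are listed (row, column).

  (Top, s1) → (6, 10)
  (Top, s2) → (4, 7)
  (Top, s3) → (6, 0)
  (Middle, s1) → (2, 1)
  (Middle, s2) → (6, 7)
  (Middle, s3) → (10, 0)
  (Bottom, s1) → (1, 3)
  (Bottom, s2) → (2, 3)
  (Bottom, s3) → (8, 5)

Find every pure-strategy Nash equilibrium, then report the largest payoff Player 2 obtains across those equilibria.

10

(Top, s1) is a pure NE (Player 1: 6 ≥ 2; Player 2: 10 ≥ 7). Player 2 gets 10.
(Middle, s2) is a pure NE (Player 1: 6 ≥ 4; Player 2: 7 ≥ 1). Player 2 gets 7.
Every other cell has a profitable deviation for at least one player. Highest of {10, 7} is 10.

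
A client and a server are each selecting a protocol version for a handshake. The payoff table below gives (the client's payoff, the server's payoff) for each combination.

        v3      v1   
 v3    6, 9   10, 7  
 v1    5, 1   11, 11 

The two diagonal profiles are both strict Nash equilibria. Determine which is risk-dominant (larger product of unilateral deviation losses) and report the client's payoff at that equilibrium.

At both v3: the client loses 6 − 5 = 1 by deviating; the server loses 9 − 7 = 2. Product = 1·2 = 2.
At both v1: the client loses 11 − 10 = 1 by deviating; the server loses 11 − 1 = 10. Product = 1·10 = 10.
10 > 2, so both v1 is risk-dominant. The client's payoff there is 11.

11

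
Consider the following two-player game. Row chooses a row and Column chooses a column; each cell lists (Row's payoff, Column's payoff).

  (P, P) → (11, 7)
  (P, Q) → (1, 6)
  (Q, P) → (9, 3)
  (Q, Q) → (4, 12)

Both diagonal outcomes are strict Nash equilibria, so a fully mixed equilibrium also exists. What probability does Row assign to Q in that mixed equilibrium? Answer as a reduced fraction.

1/10

Row's mix p on P must make Column indifferent between P and Q.
Column's payoff from P: 7p + 3(1−p). From Q: 6p + 12(1−p).
Set equal: 1p = 9(1−p) → p = 9/10.
Probability on Q is 1 − 9/10 = 1/10.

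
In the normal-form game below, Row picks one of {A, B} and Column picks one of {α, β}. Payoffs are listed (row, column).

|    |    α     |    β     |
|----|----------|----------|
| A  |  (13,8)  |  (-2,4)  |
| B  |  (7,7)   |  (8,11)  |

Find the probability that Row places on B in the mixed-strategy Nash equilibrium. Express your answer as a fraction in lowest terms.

1/2

Row's mix p on A must make Column indifferent between α and β.
Column's payoff from α: 8p + 7(1−p). From β: 4p + 11(1−p).
Set equal: 4p = 4(1−p) → p = 4/8 = 1/2.
Probability on B is 1 − 1/2 = 1/2.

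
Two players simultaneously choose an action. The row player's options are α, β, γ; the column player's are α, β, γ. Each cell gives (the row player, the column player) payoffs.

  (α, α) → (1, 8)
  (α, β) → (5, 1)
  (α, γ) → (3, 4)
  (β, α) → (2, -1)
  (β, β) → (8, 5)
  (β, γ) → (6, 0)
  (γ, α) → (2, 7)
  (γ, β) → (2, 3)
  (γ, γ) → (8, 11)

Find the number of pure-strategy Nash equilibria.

2

Both β: the row player gets 8 (best alternative 5); the column player gets 5 (best alternative 0). Neither deviates — NE.
Both γ: the row player gets 8 (best alternative 6); the column player gets 11 (best alternative 7). Neither deviates — NE.
Both α is not a NE: the row player would switch to β (2 > 1).
No other cell survives both best-response checks, so there are 2 pure NE.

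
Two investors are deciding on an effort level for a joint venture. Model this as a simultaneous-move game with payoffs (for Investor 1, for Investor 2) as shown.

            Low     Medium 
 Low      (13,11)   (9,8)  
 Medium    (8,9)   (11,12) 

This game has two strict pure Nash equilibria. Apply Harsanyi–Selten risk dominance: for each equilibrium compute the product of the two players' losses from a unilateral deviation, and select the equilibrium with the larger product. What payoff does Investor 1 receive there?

At both Low: Investor 1 loses 13 − 8 = 5 by deviating; Investor 2 loses 11 − 8 = 3. Product = 5·3 = 15.
At both Medium: Investor 1 loses 11 − 9 = 2 by deviating; Investor 2 loses 12 − 9 = 3. Product = 2·3 = 6.
15 > 6, so both Low is risk-dominant. Investor 1's payoff there is 13.

13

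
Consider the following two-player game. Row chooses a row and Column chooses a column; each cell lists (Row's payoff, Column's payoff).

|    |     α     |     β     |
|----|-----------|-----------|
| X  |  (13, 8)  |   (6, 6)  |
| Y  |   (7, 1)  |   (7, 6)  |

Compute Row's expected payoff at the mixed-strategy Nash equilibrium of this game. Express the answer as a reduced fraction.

7

Column mixes with probability q on α, chosen so Row is indifferent: 13q + 6(1−q) = 7q + 7(1−q) gives q = 1/7.
Row's expected payoff (from either row, since indifferent) is 13·1/7 + 6·6/7 = 7.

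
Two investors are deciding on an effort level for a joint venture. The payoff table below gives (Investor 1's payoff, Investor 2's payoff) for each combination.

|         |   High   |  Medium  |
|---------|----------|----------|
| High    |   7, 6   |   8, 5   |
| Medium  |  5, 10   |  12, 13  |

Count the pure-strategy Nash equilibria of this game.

2

Both High: Investor 1 gets 7 (best alternative 5); Investor 2 gets 6 (best alternative 5). Neither deviates — NE.
Both Medium: Investor 1 gets 12 (best alternative 8); Investor 2 gets 13 (best alternative 10). Neither deviates — NE.
(Medium, High) is not a NE: Investor 1 would switch to High (7 > 5).
No other cell survives both best-response checks, so there are 2 pure NE.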